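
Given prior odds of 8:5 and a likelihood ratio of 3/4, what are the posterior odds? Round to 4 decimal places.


Posterior odds = prior odds * LR
Prior odds = 8/5 = 1.6
LR = 3/4 = 0.75
Posterior odds = 1.6 * 0.75 = 1.2

1.2


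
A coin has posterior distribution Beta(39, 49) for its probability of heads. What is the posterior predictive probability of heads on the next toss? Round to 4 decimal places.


Posterior predictive = E[theta] = alpha/(alpha+beta)
= 39/88
= 0.4432

0.4432


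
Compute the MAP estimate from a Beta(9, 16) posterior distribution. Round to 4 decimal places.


MAP = mode of Beta distribution
= (alpha - 1)/(alpha + beta - 2)
= (9-1)/(9+16-2)
= 8/23 = 0.3478

0.3478


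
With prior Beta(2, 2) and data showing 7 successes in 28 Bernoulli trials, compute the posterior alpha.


Conjugate update: alpha_posterior = alpha_prior + k
= 2 + 7 = 9

9


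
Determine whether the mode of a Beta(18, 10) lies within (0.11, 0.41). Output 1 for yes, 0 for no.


First find the mode: (a-1)/(a+b-2) = 0.6538
Is 0.6538 in (0.11, 0.41)? 0

0


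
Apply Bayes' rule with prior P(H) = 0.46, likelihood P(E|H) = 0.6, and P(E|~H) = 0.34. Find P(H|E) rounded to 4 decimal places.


Step 1: Compute marginal P(E) = P(E|H)P(H) + P(E|~H)P(~H)
= 0.6*0.46 + 0.34*0.54 = 0.4596
Step 2: P(H|E) = P(E|H)P(H)/P(E) = 0.276/0.4596
= 0.6005

0.6005


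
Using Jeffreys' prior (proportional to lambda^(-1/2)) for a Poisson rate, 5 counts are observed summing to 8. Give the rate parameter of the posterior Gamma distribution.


Conjugate update: Gamma(prior_shape + S, prior_rate + n).
Prior shape = 0.5, prior rate = 0.
Posterior rate = 0 + n = 5

5.0


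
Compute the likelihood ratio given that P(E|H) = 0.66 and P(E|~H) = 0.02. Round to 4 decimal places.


LR = P(E|H) / P(E|~H)
= 0.66 / 0.02 = 33.0

33.0


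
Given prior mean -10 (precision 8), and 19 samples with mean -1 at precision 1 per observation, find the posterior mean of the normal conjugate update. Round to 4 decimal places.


The posterior mean is a precision-weighted average of prior and data.
Post. prec. = 8 + 19 = 27
Post. mean = (-80 + -19)/27 = -99/27 = -3.6667

-3.6667


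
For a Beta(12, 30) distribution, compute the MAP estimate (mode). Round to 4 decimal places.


MAP = mode = (a-1)/(a+b-2)
= (12-1)/(12+30-2)
= 11/40 = 0.275

0.275


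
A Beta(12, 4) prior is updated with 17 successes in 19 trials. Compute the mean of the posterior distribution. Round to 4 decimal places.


After update: Beta(29, 6)
Mean = 29 / (29 + 6) = 29 / 35
= 0.8286

0.8286


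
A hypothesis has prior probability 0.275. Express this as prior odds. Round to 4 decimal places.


Odds = P(H) / P(not H) = 0.275 / 0.725
= 0.3793

0.3793


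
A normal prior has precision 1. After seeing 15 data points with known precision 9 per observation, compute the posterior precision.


In the conjugate normal model, precisions add:
tau_posterior = tau_prior + n * tau_data
= 1 + 15*9 = 136

136


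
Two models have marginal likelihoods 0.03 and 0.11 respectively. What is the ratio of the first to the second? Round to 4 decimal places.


Evidence ratio = 0.03 / 0.11
= 0.2727

0.2727


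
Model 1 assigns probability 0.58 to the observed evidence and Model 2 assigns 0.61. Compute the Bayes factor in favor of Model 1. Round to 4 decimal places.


BF = P(data|M1) / P(data|M2)
= 0.58 / 0.61 = 0.9508

0.9508


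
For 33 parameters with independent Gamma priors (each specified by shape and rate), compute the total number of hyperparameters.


A Gamma prior has 2 hyperparameters per parameter.
Total = 33 * 2 = 66

66


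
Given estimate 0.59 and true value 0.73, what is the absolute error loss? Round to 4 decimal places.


Absolute error = |estimate - true|
= |-0.14| = 0.14

0.14


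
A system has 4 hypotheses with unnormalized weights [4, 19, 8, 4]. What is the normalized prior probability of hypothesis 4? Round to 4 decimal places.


The normalized prior is the weight divided by the total.
Total weight = 35
P(H4) = 4 / 35 = 0.1143

0.1143


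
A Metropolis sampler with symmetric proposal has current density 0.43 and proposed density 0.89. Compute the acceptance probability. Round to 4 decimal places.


For symmetric proposals, acceptance = min(1, pi(x*)/pi(x))
= min(1, 0.89/0.43)
= min(1, 2.0698) = 1.0

1.0


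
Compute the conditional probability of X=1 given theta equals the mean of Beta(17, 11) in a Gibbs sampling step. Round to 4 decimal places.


Mean of Beta(17, 11) = 0.6071
P(X=1 | theta=0.6071) = 0.6071

0.6071


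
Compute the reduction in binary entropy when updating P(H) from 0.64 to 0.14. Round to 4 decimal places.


H_before = -p*log2(p) - (1-p)*log2(1-p) for p=0.64: 0.9427
H_after for p=0.14: 0.5842
Reduction = 0.9427 - 0.5842 = 0.3584

0.3584


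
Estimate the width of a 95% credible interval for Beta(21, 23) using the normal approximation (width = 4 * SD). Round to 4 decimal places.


For Beta(a,b): Var = ab/((a+b)^2(a+b+1))
Var = 0.0055, SD = 0.0745
Approximate 95% CI width = 4 * 0.0745 = 0.2978

0.2978


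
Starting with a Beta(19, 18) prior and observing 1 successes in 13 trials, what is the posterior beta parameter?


Posterior beta = prior beta + failures
Failures = 13 - 1 = 12
beta_post = 18 + 12 = 30

30


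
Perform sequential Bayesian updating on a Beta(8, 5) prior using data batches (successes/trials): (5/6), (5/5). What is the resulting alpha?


Accumulate successes: 10
Posterior alpha = prior alpha + sum of successes
= 8 + 10 = 18

18


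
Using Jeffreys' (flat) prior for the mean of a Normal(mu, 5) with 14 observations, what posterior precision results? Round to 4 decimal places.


Flat prior means prior precision is 0.
Posterior precision = n / sigma^2 = 14/5 = 2.8

2.8


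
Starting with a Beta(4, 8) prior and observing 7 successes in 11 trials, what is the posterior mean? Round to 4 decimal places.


Posterior parameters: alpha = 4 + 7 = 11
beta = 8 + 4 = 12
Posterior mean = alpha / (alpha + beta) = 11 / 23
= 0.4783

0.4783


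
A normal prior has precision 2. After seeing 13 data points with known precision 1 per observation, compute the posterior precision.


In the conjugate normal model, precisions add:
tau_posterior = tau_prior + n * tau_data
= 2 + 13*1 = 15

15


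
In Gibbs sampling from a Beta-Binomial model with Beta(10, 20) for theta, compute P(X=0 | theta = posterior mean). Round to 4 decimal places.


Posterior mean = alpha/(alpha+beta) = 10/30 = 0.3333
P(X=0|theta=mean) = 1 - theta = 0.6667

0.6667


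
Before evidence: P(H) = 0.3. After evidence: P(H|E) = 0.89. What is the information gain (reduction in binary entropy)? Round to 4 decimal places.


Prior entropy = 0.8813
Posterior entropy = 0.4999
Information gain = 0.8813 - 0.4999 = 0.3814

0.3814


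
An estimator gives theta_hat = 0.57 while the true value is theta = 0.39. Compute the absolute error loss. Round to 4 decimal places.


The absolute error loss is |theta_hat - theta|
= |0.57 - 0.39|
= 0.18

0.18


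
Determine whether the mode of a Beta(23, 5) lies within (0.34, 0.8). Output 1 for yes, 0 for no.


First find the mode: (a-1)/(a+b-2) = 0.8462
Is 0.8462 in (0.34, 0.8)? 0

0


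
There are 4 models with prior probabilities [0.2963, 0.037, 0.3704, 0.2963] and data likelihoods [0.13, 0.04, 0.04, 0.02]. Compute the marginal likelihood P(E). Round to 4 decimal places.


P(E) = sum over models of P(M_i) * P(E|M_i)
= 0.2963*0.13 + 0.037*0.04 + 0.3704*0.04 + 0.2963*0.02
= 0.0607

0.0607


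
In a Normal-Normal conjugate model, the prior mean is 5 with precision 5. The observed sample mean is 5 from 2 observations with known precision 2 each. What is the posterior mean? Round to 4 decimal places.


Posterior precision = tau0 + n*tau = 5 + 2*2 = 9
Posterior mean = (tau0*mu0 + n*tau*xbar) / posterior_precision
= (5*5 + 2*2*5) / 9
= 45 / 9 = 5.0

5.0


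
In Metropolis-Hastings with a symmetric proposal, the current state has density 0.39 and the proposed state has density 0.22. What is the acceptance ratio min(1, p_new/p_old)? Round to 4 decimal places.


Ratio = p_new / p_old = 0.22 / 0.39 = 0.5641
Acceptance = min(1, 0.5641) = 0.5641

0.5641


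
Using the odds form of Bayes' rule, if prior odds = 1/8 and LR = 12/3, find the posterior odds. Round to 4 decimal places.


Bayes' rule in odds form: posterior odds = prior odds * LR
= (1 * 12) / (8 * 3)
= 12/24 = 0.5

0.5


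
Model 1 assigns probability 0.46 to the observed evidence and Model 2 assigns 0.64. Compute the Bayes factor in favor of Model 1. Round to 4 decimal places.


BF = P(data|M1) / P(data|M2)
= 0.46 / 0.64 = 0.7188

0.7188


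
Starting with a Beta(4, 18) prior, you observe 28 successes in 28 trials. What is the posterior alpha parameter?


For a Beta-Binomial conjugate model:
Posterior alpha = prior alpha + number of successes
= 4 + 28 = 32

32


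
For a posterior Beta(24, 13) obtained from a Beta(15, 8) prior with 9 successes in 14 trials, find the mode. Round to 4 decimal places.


Mode = (alpha - 1) / (alpha + beta - 2)
= 23 / 35
= 0.6571

0.6571


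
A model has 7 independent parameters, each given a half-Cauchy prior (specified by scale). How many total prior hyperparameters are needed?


Each half-Cauchy prior needs 1 hyperparameter (scale).
Total = 1 * 7 = 7

7


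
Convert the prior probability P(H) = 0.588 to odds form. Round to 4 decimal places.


P(not H) = 1 - 0.588 = 0.412
Odds = 0.588 / 0.412 = 1.4272

1.4272


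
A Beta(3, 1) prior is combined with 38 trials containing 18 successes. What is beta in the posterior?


In conjugate updating:
beta_posterior = beta_prior + (n - k)
= 1 + (38 - 18)
= 1 + 20 = 21

21


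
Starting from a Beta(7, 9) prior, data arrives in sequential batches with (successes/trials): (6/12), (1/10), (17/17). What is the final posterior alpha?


In sequential Bayesian updating, we sum all successes.
Total successes = 24
Final alpha = 7 + 24 = 31

31


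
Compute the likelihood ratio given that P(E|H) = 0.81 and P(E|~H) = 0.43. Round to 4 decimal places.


LR = P(E|H) / P(E|~H)
= 0.81 / 0.43 = 1.8837

1.8837


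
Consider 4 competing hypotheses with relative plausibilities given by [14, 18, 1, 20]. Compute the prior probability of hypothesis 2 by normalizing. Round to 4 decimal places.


Sum of weights = 14 + 18 + 1 + 20 = 53
Normalized prior for H2 = 18 / 53
= 0.3396

0.3396


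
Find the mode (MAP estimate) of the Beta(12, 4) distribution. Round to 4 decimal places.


For Beta(a,b) with a,b > 1:
Mode = (a-1)/(a+b-2) = (12-1)/(16-2)
= 11/14 = 0.7857

0.7857


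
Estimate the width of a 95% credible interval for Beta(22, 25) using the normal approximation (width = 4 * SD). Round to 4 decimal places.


For Beta(a,b): Var = ab/((a+b)^2(a+b+1))
Var = 0.0052, SD = 0.072
Approximate 95% CI width = 4 * 0.072 = 0.2881

0.2881


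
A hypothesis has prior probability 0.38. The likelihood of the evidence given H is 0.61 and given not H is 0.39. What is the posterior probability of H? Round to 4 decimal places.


Using Bayes' theorem:
P(E) = 0.38 * 0.61 + 0.62 * 0.39
P(E) = 0.4736
P(H|E) = (0.38 * 0.61) / 0.4736 = 0.4894

0.4894


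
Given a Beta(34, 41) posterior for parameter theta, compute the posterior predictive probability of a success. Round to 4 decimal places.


For a Beta-Bernoulli model, the predictive probability is the mean:
P(success) = 34/(34+41) = 34/75 = 0.4533

0.4533


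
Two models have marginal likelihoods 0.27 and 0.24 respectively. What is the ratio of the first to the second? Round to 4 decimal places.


Evidence ratio = 0.27 / 0.24
= 1.125

1.125


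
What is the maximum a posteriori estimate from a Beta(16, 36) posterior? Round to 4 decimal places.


The MAP estimate equals the mode of the distribution.
Mode of Beta(a,b) = (a-1)/(a+b-2)
= 15/50
= 0.3

0.3


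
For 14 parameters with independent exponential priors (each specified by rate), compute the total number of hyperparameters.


A exponential prior has 1 hyperparameter per parameter.
Total = 14 * 1 = 14

14


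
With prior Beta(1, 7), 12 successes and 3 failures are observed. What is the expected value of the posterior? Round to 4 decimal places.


Posterior = Beta(13, 10)
E[theta] = alpha/(alpha+beta)
= 13/23 = 0.5652

0.5652


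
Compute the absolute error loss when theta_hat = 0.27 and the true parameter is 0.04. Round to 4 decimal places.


L = |theta_hat - theta_true|
= |0.27 - 0.04| = 0.23

0.23


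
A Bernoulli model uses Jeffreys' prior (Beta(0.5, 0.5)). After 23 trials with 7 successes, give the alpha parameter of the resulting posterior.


Posterior = Beta(prior_alpha + successes, prior_beta + failures)
= Beta(0.5 + 7, 0.5 + 16)
Posterior alpha = 0.5 + k = 0.5 + 7 = 7.5

7.5


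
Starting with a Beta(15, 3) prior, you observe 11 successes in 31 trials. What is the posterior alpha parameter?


For a Beta-Binomial conjugate model:
Posterior alpha = prior alpha + number of successes
= 15 + 11 = 26

26


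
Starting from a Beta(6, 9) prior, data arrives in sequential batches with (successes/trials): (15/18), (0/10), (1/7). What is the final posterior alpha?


In sequential Bayesian updating, we sum all successes.
Total successes = 16
Final alpha = 6 + 16 = 22

22


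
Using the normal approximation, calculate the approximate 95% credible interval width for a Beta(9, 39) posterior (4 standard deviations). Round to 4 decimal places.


Var(Beta) = 9*39/(48^2 * 49) = 0.0031
SD = 0.0558
Width ~ 4*SD = 0.223

0.223


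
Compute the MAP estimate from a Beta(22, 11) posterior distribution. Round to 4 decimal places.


MAP = mode of Beta distribution
= (alpha - 1)/(alpha + beta - 2)
= (22-1)/(22+11-2)
= 21/31 = 0.6774

0.6774


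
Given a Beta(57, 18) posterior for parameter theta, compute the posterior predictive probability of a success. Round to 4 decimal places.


For a Beta-Bernoulli model, the predictive probability is the mean:
P(success) = 57/(57+18) = 57/75 = 0.76

0.76


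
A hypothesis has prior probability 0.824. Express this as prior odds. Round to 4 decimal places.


Odds = P(H) / P(not H) = 0.824 / 0.176
= 4.6818

4.6818


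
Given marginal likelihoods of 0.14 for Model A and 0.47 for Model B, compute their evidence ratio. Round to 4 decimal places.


Ratio = ML(A) / ML(B) = 0.14/0.47
= 0.2979

0.2979


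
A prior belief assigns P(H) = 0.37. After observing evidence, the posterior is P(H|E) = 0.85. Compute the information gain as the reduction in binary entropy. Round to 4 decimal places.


H(prior) = -0.37*log2(0.37) - 0.63*log2(0.63)
= 0.9507
H(post) = -0.85*log2(0.85) - 0.15*log2(0.15)
= 0.6098
IG = 0.9507 - 0.6098 = 0.3408

0.3408


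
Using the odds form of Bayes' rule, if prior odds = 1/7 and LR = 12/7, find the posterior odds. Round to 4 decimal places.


Bayes' rule in odds form: posterior odds = prior odds * LR
= (1 * 12) / (7 * 7)
= 12/49 = 0.2449

0.2449


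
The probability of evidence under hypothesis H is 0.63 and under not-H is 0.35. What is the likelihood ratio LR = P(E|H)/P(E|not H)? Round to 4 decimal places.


LR = 0.63 / 0.35
= 1.8

1.8


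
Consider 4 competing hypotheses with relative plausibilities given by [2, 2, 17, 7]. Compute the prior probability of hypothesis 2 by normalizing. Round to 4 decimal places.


Sum of weights = 2 + 2 + 17 + 7 = 28
Normalized prior for H2 = 2 / 28
= 0.0714

0.0714


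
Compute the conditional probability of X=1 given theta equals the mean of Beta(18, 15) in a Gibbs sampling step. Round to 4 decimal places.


Mean of Beta(18, 15) = 0.5455
P(X=1 | theta=0.5455) = 0.5455

0.5455


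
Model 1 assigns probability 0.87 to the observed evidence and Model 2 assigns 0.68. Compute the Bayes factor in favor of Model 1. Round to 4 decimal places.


BF = P(data|M1) / P(data|M2)
= 0.87 / 0.68 = 1.2794

1.2794


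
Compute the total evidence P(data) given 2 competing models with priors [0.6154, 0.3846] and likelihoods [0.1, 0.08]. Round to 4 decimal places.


Marginal likelihood = sum P(model_i) * P(data|model_i)
Model 1: 0.6154 * 0.1 = 0.0615
Model 2: 0.3846 * 0.08 = 0.0308
Total = 0.0923

0.0923


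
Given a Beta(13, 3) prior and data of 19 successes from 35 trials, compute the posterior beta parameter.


Number of failures = 35 - 19 = 16
Posterior beta = 3 + 16 = 19

19


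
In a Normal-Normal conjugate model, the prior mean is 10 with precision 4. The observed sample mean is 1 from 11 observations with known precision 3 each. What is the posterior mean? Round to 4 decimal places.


Posterior precision = tau0 + n*tau = 4 + 11*3 = 37
Posterior mean = (tau0*mu0 + n*tau*xbar) / posterior_precision
= (4*10 + 11*3*1) / 37
= 73 / 37 = 1.973

1.973


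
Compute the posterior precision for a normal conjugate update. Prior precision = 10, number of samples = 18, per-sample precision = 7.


tau_post = tau_0 + n * tau
= 10 + 18 * 7 = 136

136


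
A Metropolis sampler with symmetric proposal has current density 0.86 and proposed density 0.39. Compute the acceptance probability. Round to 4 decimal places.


For symmetric proposals, acceptance = min(1, pi(x*)/pi(x))
= min(1, 0.39/0.86)
= min(1, 0.4535) = 0.4535

0.4535


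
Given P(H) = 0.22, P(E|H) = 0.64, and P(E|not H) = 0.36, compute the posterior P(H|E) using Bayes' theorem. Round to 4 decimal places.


By Bayes' theorem: P(H|E) = P(E|H)*P(H) / P(E)
P(E) = P(E|H)*P(H) + P(E|not H)*P(not H)
P(E) = 0.64*0.22 + 0.36*0.78 = 0.4216
P(H|E) = 0.64*0.22 / 0.4216 = 0.334

0.334


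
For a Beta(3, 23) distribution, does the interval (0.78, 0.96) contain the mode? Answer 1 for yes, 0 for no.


Mode of Beta(a,b) = (a-1)/(a+b-2)
= (3-1)/(3+23-2) = 0.0833
Check: 0.78 <= 0.0833 <= 0.96?
Result: 0

0


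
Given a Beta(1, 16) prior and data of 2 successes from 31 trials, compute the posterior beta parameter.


Number of failures = 31 - 2 = 29
Posterior beta = 16 + 29 = 45

45


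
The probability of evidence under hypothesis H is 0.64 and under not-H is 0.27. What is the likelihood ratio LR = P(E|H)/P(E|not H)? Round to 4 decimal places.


LR = 0.64 / 0.27
= 2.3704

2.3704


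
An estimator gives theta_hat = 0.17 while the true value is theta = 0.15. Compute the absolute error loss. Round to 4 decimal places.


The absolute error loss is |theta_hat - theta|
= |0.17 - 0.15|
= 0.02

0.02


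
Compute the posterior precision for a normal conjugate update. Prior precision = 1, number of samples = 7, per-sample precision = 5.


tau_post = tau_0 + n * tau
= 1 + 7 * 5 = 36

36


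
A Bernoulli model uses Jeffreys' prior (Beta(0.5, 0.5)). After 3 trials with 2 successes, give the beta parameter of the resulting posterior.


Posterior = Beta(prior_alpha + successes, prior_beta + failures)
= Beta(0.5 + 2, 0.5 + 1)
Posterior beta = 0.5 + (n - k) = 0.5 + 1 = 1.5

1.5


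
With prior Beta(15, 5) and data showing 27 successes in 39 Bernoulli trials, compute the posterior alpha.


Conjugate update: alpha_posterior = alpha_prior + k
= 15 + 27 = 42

42


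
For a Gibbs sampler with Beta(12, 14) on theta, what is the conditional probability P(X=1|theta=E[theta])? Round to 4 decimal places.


E[theta] = 12/(12+14) = 0.4615
P(X=1|theta) = theta = 0.4615

0.4615


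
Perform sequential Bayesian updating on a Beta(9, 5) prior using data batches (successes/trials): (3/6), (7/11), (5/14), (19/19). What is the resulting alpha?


Accumulate successes: 34
Posterior alpha = prior alpha + sum of successes
= 9 + 34 = 43

43


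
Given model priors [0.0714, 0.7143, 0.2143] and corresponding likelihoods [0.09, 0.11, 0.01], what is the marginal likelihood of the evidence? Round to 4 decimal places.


P(E) = sum_i P(M_i) P(E|M_i)
= 0.0064 + 0.0786 + 0.0021
= 0.0871

0.0871


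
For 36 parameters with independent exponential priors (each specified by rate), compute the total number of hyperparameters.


A exponential prior has 1 hyperparameter per parameter.
Total = 36 * 1 = 36

36


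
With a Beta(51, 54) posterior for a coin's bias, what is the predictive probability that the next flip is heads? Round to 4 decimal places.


The predictive probability equals the posterior mean.
P(next = heads) = alpha / (alpha + beta)
= 51 / 105 = 0.4857

0.4857


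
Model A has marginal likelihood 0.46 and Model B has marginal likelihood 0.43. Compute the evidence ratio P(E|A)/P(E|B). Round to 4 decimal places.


Evidence ratio = P(E|A) / P(E|B)
= 0.46 / 0.43
= 1.0698

1.0698


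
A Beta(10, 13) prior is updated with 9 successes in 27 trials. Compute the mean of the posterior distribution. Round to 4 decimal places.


After update: Beta(19, 31)
Mean = 19 / (19 + 31) = 19 / 50
= 0.38

0.38


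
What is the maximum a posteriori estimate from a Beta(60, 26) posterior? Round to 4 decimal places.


The MAP estimate equals the mode of the distribution.
Mode of Beta(a,b) = (a-1)/(a+b-2)
= 59/84
= 0.7024

0.7024


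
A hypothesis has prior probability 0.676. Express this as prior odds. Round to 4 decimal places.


Odds = P(H) / P(not H) = 0.676 / 0.324
= 2.0864

2.0864


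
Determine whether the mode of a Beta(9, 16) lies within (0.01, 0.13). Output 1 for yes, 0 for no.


First find the mode: (a-1)/(a+b-2) = 0.3478
Is 0.3478 in (0.01, 0.13)? 0

0


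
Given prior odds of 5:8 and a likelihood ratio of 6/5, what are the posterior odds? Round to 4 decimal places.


Posterior odds = prior odds * LR
Prior odds = 5/8 = 0.625
LR = 6/5 = 1.2
Posterior odds = 0.625 * 1.2 = 0.75

0.75


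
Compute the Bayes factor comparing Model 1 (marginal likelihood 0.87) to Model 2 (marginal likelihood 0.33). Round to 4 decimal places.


BF12 = marginal likelihood of M1 / marginal likelihood of M2
= 0.87/0.33
= 2.6364

2.6364


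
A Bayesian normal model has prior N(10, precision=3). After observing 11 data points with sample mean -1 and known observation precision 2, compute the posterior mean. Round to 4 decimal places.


Posterior mean = (prior_precision * prior_mean + n * data_precision * data_mean) / (prior_precision + n * data_precision)
Numerator = 3*10 + 11*2*-1 = 8
Denominator = 3 + 11*2 = 25
Posterior mean = 0.32

0.32


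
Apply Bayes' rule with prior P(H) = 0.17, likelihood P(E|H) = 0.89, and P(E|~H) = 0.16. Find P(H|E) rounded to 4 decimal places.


Step 1: Compute marginal P(E) = P(E|H)P(H) + P(E|~H)P(~H)
= 0.89*0.17 + 0.16*0.83 = 0.2841
Step 2: P(H|E) = P(E|H)P(H)/P(E) = 0.1513/0.2841
= 0.5326

0.5326


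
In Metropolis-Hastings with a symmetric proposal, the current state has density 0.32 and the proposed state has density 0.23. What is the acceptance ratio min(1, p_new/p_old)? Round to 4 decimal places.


Ratio = p_new / p_old = 0.23 / 0.32 = 0.7188
Acceptance = min(1, 0.7188) = 0.7188

0.7188


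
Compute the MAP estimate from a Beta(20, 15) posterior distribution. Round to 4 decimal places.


MAP = mode of Beta distribution
= (alpha - 1)/(alpha + beta - 2)
= (20-1)/(20+15-2)
= 19/33 = 0.5758

0.5758


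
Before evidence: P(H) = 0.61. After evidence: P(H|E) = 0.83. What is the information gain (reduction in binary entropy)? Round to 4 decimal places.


Prior entropy = 0.9648
Posterior entropy = 0.6577
Information gain = 0.9648 - 0.6577 = 0.3071

0.3071


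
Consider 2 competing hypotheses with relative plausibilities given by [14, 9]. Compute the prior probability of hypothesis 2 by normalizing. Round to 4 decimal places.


Sum of weights = 14 + 9 = 23
Normalized prior for H2 = 9 / 23
= 0.3913

0.3913


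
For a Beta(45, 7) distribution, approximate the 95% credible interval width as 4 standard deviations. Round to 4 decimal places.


Variance of Beta(a,b) = ab / ((a+b)^2 * (a+b+1))
= 45*7 / ((52)^2 * 53)
= 0.0022
SD = sqrt(0.0022) = 0.0469
Width = 4 * SD = 0.1875

0.1875


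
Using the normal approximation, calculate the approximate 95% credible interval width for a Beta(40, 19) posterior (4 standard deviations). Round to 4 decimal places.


Var(Beta) = 40*19/(59^2 * 60) = 0.0036
SD = 0.0603
Width ~ 4*SD = 0.2413

0.2413


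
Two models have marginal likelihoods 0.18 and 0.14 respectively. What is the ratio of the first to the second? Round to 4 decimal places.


Evidence ratio = 0.18 / 0.14
= 1.2857

1.2857


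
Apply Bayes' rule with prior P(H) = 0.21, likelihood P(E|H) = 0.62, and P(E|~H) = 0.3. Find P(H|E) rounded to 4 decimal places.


Step 1: Compute marginal P(E) = P(E|H)P(H) + P(E|~H)P(~H)
= 0.62*0.21 + 0.3*0.79 = 0.3672
Step 2: P(H|E) = P(E|H)P(H)/P(E) = 0.1302/0.3672
= 0.3546

0.3546


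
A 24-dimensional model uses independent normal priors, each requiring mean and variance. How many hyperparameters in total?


Per parameter: 2 (mean and variance).
Total = 24 * 2 = 48

48


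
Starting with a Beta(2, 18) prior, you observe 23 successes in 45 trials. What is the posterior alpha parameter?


For a Beta-Binomial conjugate model:
Posterior alpha = prior alpha + number of successes
= 2 + 23 = 25

25


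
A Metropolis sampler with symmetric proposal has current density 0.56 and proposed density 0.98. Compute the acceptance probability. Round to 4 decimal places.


For symmetric proposals, acceptance = min(1, pi(x*)/pi(x))
= min(1, 0.98/0.56)
= min(1, 1.75) = 1.0

1.0


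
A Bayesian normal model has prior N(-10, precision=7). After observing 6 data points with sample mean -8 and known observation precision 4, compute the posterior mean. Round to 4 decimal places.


Posterior mean = (prior_precision * prior_mean + n * data_precision * data_mean) / (prior_precision + n * data_precision)
Numerator = 7*-10 + 6*4*-8 = -262
Denominator = 7 + 6*4 = 31
Posterior mean = -8.4516

-8.4516


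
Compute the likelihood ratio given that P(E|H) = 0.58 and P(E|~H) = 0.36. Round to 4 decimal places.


LR = P(E|H) / P(E|~H)
= 0.58 / 0.36 = 1.6111

1.6111


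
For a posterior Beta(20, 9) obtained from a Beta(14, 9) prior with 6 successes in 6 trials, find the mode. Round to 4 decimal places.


Mode = (alpha - 1) / (alpha + beta - 2)
= 19 / 27
= 0.7037

0.7037


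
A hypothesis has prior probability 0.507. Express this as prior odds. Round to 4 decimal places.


Odds = P(H) / P(not H) = 0.507 / 0.493
= 1.0284

1.0284


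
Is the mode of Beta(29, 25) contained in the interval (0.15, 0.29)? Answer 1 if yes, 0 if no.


Mode = (a-1)/(a+b-2) = 28/52 = 0.5385
Interval: (0.15, 0.29)
Contains mode? 0

0


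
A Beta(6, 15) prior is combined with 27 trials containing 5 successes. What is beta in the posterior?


In conjugate updating:
beta_posterior = beta_prior + (n - k)
= 15 + (27 - 5)
= 15 + 22 = 37

37


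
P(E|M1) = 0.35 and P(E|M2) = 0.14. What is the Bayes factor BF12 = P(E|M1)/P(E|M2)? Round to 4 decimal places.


Bayes factor BF12 = P(E|M1) / P(E|M2)
= 0.35 / 0.14
= 2.5

2.5


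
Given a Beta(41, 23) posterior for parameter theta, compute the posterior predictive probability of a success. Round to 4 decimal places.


For a Beta-Bernoulli model, the predictive probability is the mean:
P(success) = 41/(41+23) = 41/64 = 0.6406

0.6406


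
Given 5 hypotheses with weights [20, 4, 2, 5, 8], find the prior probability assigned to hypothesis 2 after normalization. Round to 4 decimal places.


To normalize, divide each weight by the sum of all weights.
Sum = 39
Prior(H2) = 4/39 = 0.1026

0.1026


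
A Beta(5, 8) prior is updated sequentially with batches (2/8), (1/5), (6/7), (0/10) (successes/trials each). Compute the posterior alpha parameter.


Sequential conjugate updating is equivalent to a single batch update.
Total successes across all batches = 9
alpha_posterior = alpha_prior + total_successes = 5 + 9
= 14

14


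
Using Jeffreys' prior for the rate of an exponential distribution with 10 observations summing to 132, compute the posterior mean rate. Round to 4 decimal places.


Jeffreys' prior leads to posterior Gamma(10, 132).
Mean = 10/132 = 0.0758

0.0758


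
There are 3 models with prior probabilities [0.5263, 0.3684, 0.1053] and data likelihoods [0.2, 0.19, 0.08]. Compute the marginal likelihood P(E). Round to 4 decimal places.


P(E) = sum over models of P(M_i) * P(E|M_i)
= 0.5263*0.2 + 0.3684*0.19 + 0.1053*0.08
= 0.1837

0.1837


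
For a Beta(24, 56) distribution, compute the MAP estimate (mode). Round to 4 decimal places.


MAP = mode = (a-1)/(a+b-2)
= (24-1)/(24+56-2)
= 23/78 = 0.2949

0.2949


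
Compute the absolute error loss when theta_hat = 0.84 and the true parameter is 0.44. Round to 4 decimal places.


L = |theta_hat - theta_true|
= |0.84 - 0.44| = 0.4

0.4


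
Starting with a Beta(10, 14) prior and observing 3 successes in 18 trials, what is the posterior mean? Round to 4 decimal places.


Posterior parameters: alpha = 10 + 3 = 13
beta = 14 + 15 = 29
Posterior mean = alpha / (alpha + beta) = 13 / 42
= 0.3095

0.3095


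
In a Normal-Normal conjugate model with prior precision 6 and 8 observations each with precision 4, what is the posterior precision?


Posterior precision = prior precision + n * observation precision
= 6 + 8 * 4
= 6 + 32 = 38

38


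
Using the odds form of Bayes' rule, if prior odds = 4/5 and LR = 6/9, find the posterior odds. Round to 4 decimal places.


Bayes' rule in odds form: posterior odds = prior odds * LR
= (4 * 6) / (5 * 9)
= 24/45 = 0.5333

0.5333


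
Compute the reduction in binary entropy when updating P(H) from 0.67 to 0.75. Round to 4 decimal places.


H_before = -p*log2(p) - (1-p)*log2(1-p) for p=0.67: 0.9149
H_after for p=0.75: 0.8113
Reduction = 0.9149 - 0.8113 = 0.1036

0.1036


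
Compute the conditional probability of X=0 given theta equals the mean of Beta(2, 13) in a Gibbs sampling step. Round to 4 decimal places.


Mean of Beta(2, 13) = 0.1333
P(X=0 | theta=0.1333) = 0.8667

0.8667


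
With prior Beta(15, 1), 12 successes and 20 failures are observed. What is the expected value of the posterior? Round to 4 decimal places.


Posterior = Beta(27, 21)
E[theta] = alpha/(alpha+beta)
= 27/48 = 0.5625

0.5625


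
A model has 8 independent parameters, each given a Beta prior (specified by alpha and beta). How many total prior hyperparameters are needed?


Each Beta prior needs 2 hyperparameters (alpha and beta).
Total = 2 * 8 = 16

16


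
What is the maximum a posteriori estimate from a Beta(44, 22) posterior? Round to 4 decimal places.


The MAP estimate equals the mode of the distribution.
Mode of Beta(a,b) = (a-1)/(a+b-2)
= 43/64
= 0.6719

0.6719


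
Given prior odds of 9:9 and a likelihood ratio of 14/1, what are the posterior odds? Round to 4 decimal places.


Posterior odds = prior odds * LR
Prior odds = 9/9 = 1.0
LR = 14/1 = 14.0
Posterior odds = 1.0 * 14.0 = 14.0

14.0


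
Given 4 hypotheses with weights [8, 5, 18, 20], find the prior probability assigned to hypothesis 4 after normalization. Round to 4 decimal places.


To normalize, divide each weight by the sum of all weights.
Sum = 51
Prior(H4) = 20/51 = 0.3922

0.3922


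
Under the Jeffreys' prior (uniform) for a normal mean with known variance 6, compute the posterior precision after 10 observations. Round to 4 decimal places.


Prior precision = 0 (flat prior).
Post. prec. = 0 + n/var = 10/6 = 1.6667

1.6667


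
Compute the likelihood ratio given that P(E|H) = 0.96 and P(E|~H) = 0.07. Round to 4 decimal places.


LR = P(E|H) / P(E|~H)
= 0.96 / 0.07 = 13.7143

13.7143


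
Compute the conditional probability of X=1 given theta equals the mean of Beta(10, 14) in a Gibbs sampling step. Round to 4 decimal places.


Mean of Beta(10, 14) = 0.4167
P(X=1 | theta=0.4167) = 0.4167

0.4167


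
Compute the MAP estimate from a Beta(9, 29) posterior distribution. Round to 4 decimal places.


MAP = mode of Beta distribution
= (alpha - 1)/(alpha + beta - 2)
= (9-1)/(9+29-2)
= 8/36 = 0.2222

0.2222


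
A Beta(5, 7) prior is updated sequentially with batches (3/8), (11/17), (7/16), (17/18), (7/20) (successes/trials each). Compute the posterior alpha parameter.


Sequential conjugate updating is equivalent to a single batch update.
Total successes across all batches = 45
alpha_posterior = alpha_prior + total_successes = 5 + 45
= 50

50


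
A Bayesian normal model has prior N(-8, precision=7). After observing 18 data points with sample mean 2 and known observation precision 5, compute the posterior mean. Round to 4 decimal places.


Posterior mean = (prior_precision * prior_mean + n * data_precision * data_mean) / (prior_precision + n * data_precision)
Numerator = 7*-8 + 18*5*2 = 124
Denominator = 7 + 18*5 = 97
Posterior mean = 1.2784

1.2784


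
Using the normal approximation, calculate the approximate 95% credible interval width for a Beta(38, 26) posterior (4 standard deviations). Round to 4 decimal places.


Var(Beta) = 38*26/(64^2 * 65) = 0.0037
SD = 0.0609
Width ~ 4*SD = 0.2437

0.2437


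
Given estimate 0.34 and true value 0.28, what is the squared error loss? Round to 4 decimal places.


Squared error = (estimate - true)^2
Difference = 0.06
Loss = 0.06^2 = 0.0036

0.0036


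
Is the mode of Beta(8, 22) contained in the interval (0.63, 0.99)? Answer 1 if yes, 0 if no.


Mode = (a-1)/(a+b-2) = 7/28 = 0.25
Interval: (0.63, 0.99)
Contains mode? 0

0


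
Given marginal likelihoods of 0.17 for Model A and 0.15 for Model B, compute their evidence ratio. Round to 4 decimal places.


Ratio = ML(A) / ML(B) = 0.17/0.15
= 1.1333

1.1333


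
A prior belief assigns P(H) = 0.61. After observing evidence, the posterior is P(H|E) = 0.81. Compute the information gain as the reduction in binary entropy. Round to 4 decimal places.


H(prior) = -0.61*log2(0.61) - 0.39*log2(0.39)
= 0.9648
H(post) = -0.81*log2(0.81) - 0.19*log2(0.19)
= 0.7015
IG = 0.9648 - 0.7015 = 0.2633

0.2633


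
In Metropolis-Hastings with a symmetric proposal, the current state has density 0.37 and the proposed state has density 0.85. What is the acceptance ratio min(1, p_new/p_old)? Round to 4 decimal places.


Ratio = p_new / p_old = 0.85 / 0.37 = 2.2973
Acceptance = min(1, 2.2973) = 1.0

1.0


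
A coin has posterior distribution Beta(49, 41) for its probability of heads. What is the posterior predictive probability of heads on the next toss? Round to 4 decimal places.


Posterior predictive = E[theta] = alpha/(alpha+beta)
= 49/90
= 0.5444

0.5444


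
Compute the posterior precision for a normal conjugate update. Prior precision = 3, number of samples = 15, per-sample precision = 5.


tau_post = tau_0 + n * tau
= 3 + 15 * 5 = 78

78


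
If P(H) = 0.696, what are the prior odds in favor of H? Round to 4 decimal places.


Prior odds = P(H) / (1 - P(H))
= 0.696 / 0.304
= 2.2895

2.2895


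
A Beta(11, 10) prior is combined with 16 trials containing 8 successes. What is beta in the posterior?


In conjugate updating:
beta_posterior = beta_prior + (n - k)
= 10 + (16 - 8)
= 10 + 8 = 18

18


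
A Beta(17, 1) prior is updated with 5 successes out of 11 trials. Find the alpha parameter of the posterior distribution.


In the Beta-Binomial conjugate update:
alpha_post = alpha_prior + successes
= 17 + 5
= 22

22


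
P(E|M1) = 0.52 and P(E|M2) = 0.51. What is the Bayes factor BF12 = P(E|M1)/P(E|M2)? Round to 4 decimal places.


Bayes factor BF12 = P(E|M1) / P(E|M2)
= 0.52 / 0.51
= 1.0196

1.0196


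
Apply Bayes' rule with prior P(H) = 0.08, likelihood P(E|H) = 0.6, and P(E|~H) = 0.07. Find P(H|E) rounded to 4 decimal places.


Step 1: Compute marginal P(E) = P(E|H)P(H) + P(E|~H)P(~H)
= 0.6*0.08 + 0.07*0.92 = 0.1124
Step 2: P(H|E) = P(E|H)P(H)/P(E) = 0.048/0.1124
= 0.427

0.427


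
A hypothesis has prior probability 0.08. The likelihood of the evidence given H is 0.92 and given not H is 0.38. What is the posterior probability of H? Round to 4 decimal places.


Using Bayes' theorem:
P(E) = 0.08 * 0.92 + 0.92 * 0.38
P(E) = 0.4232
P(H|E) = (0.08 * 0.92) / 0.4232 = 0.1739

0.1739


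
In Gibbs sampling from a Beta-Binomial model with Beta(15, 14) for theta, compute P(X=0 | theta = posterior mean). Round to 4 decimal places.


Posterior mean = alpha/(alpha+beta) = 15/29 = 0.5172
P(X=0|theta=mean) = 1 - theta = 0.4828

0.4828


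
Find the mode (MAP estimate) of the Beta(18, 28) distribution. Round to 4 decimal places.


For Beta(a,b) with a,b > 1:
Mode = (a-1)/(a+b-2) = (18-1)/(46-2)
= 17/44 = 0.3864

0.3864


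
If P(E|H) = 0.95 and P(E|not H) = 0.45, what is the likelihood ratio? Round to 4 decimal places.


Likelihood ratio = P(E|H) / P(E|not H)
= 0.95 / 0.45
= 2.1111

2.1111


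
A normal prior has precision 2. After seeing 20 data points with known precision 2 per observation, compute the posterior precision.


In the conjugate normal model, precisions add:
tau_posterior = tau_prior + n * tau_data
= 2 + 20*2 = 42

42


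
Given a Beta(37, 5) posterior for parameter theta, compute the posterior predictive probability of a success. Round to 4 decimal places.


For a Beta-Bernoulli model, the predictive probability is the mean:
P(success) = 37/(37+5) = 37/42 = 0.881

0.881


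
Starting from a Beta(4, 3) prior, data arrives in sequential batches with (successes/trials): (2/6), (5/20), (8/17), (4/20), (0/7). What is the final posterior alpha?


In sequential Bayesian updating, we sum all successes.
Total successes = 19
Final alpha = 4 + 19 = 23

23


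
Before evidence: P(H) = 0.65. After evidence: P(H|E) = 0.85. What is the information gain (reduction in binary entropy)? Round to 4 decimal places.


Prior entropy = 0.9341
Posterior entropy = 0.6098
Information gain = 0.9341 - 0.6098 = 0.3242

0.3242


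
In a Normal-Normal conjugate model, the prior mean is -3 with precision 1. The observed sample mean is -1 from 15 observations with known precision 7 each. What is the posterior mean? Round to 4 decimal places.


Posterior precision = tau0 + n*tau = 1 + 15*7 = 106
Posterior mean = (tau0*mu0 + n*tau*xbar) / posterior_precision
= (1*-3 + 15*7*-1) / 106
= -108 / 106 = -1.0189

-1.0189


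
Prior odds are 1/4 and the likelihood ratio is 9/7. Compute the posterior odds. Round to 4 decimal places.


Posterior odds = prior odds * likelihood ratio
= (1/4) * (9/7)
= 9 / 28
= 0.3214

0.3214


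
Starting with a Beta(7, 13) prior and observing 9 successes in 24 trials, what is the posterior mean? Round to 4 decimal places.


Posterior parameters: alpha = 7 + 9 = 16
beta = 13 + 15 = 28
Posterior mean = alpha / (alpha + beta) = 16 / 44
= 0.3636

0.3636


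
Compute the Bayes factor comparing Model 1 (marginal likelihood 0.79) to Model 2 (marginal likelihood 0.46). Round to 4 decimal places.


BF12 = marginal likelihood of M1 / marginal likelihood of M2
= 0.79/0.46
= 1.7174

1.7174


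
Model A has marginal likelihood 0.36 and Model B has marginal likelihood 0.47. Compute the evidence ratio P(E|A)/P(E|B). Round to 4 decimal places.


Evidence ratio = P(E|A) / P(E|B)
= 0.36 / 0.47
= 0.766

0.766


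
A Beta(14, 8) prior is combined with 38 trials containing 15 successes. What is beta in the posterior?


In conjugate updating:
beta_posterior = beta_prior + (n - k)
= 8 + (38 - 15)
= 8 + 23 = 31

31


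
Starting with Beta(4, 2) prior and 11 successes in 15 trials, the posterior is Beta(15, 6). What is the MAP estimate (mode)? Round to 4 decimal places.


The mode of Beta(a, b) when a > 1 and b > 1 is (a-1)/(a+b-2)
= (15 - 1) / (15 + 6 - 2)
= 14 / 19
= 0.7368

0.7368


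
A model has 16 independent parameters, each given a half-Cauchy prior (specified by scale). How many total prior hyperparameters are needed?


Each half-Cauchy prior needs 1 hyperparameter (scale).
Total = 1 * 16 = 16

16
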